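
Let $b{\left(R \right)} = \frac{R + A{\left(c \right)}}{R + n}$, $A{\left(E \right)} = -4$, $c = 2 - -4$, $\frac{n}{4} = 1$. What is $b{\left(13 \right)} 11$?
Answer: $\frac{99}{17} \approx 5.8235$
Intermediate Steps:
$n = 4$ ($n = 4 \cdot 1 = 4$)
$c = 6$ ($c = 2 + 4 = 6$)
$b{\left(R \right)} = \frac{-4 + R}{4 + R}$ ($b{\left(R \right)} = \frac{R - 4}{R + 4} = \frac{-4 + R}{4 + R}$)
$b{\left(13 \right)} 11 = \frac{-4 + 13}{4 + 13} \cdot 11 = \frac{1}{17} \cdot 9 \cdot 11 = \frac{9}{17} \cdot 11 = \frac{99}{17}$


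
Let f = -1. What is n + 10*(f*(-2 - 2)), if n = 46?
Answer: 86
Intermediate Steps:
n + 10*(f*(-2 - 2)) = 46 + 10*(-(-2 - 2)) = 46 + 10*(-1*(-4)) = 46 + 10*4 = 46 + 40 = 86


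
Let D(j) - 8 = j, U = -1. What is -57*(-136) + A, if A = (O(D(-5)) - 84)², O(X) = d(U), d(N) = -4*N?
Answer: 14152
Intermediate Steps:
D(j) = 8 + j
O(X) = 4 (O(X) = -4*(-1) = 4)
A = 6400 (A = (4 - 84)² = (-80)² = 6400)
-57*(-136) + A = -57*(-136) + 6400 = 7752 + 6400 = 14152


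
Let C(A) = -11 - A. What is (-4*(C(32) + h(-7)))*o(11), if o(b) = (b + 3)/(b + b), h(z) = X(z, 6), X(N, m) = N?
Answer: 1400/11 ≈ 127.27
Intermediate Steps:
h(z) = z
o(b) = (3 + b)/(2*b) (o(b) = (3 + b)/((2*b)) = (3 + b)*(1/(2*b)) = (3 + b)/(2*b))
(-4*(C(32) + h(-7)))*o(11) = (-4*((-11 - 1*32) - 7))*((½)*(3 + 11)/11) = (-4*((-11 - 32) - 7))*((½)*(1/11)*14) = -4*(-43 - 7)*(7/11) = -4*(-50)*(7/11) = 200*(7/11) = 1400/11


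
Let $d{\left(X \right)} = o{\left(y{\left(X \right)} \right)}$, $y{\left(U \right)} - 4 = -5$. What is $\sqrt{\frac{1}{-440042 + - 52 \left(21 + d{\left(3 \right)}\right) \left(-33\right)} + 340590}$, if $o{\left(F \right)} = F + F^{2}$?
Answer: $\frac{\sqrt{55591388632177234}}{404006} \approx 583.6$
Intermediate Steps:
$y{\left(U \right)} = -1$ ($y{\left(U \right)} = 4 - 5 = -1$)
$d{\left(X \right)} = 0$ ($d{\left(X \right)} = - (1 - 1) = \left(-1\right) 0 = 0$)
$\sqrt{\frac{1}{-440042 + - 52 \left(21 + d{\left(3 \right)}\right) \left(-33\right)} + 340590} = \sqrt{\frac{1}{-440042 + - 52 \left(21 + 0\right) \left(-33\right)} + 340590} = \sqrt{\frac{1}{-440042 + \left(-52\right) 21 \left(-33\right)} + 340590} = \sqrt{\frac{1}{-440042 - -36036} + 340590} = \sqrt{\frac{1}{-440042 + 36036} + 340590} = \sqrt{\frac{1}{-404006} + 340590} = \sqrt{- \frac{1}{404006} + 340590} = \sqrt{\frac{137600403539}{404006}} = \frac{\sqrt{55591388632177234}}{404006}$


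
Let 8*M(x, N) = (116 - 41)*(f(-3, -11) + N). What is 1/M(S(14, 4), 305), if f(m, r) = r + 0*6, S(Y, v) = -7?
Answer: 4/11025 ≈ 0.00036281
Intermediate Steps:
f(m, r) = r (f(m, r) = r + 0 = r)
M(x, N) = -825/8 + 75*N/8 (M(x, N) = ((116 - 41)*(-11 + N))/8 = (75*(-11 + N))/8 = (-825 + 75*N)/8 = -825/8 + 75*N/8)
1/M(S(14, 4), 305) = 1/(-825/8 + (75/8)*305) = 1/(-825/8 + 22875/8) = 1/(11025/4) = 4/11025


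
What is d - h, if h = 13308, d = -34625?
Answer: -47933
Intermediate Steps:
d - h = -34625 - 1*13308 = -34625 - 13308 = -47933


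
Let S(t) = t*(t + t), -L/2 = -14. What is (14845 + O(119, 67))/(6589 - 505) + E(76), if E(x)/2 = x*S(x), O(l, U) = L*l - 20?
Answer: 10682938093/6084 ≈ 1.7559e+6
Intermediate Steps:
L = 28 (L = -2*(-14) = 28)
S(t) = 2*t**2 (S(t) = t*(2*t) = 2*t**2)
O(l, U) = -20 + 28*l (O(l, U) = 28*l - 20 = -20 + 28*l)
E(x) = 4*x**3 (E(x) = 2*(x*(2*x**2)) = 2*(2*x**3) = 4*x**3)
(14845 + O(119, 67))/(6589 - 505) + E(76) = (14845 + (-20 + 28*119))/(6589 - 505) + 4*76**3 = (14845 + (-20 + 3332))/6084 + 4*438976 = (14845 + 3312)*(1/6084) + 1755904 = 18157*(1/6084) + 1755904 = 18157/6084 + 1755904 = 10682938093/6084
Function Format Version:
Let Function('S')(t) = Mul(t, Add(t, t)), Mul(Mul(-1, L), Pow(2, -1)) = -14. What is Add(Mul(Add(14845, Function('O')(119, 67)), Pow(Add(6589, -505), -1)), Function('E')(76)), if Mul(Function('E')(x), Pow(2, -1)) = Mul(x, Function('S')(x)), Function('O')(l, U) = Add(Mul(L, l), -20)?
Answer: Rational(10682938093, 6084) ≈ 1.7559e+6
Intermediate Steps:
L = 28 (L = Mul(-2, -14) = 28)
Function('S')(t) = Mul(2, Pow(t, 2)) (Function('S')(t) = Mul(t, Mul(2, t)) = Mul(2, Pow(t, 2)))
Function('O')(l, U) = Add(-20, Mul(28, l)) (Function('O')(l, U) = Add(Mul(28, l), -20) = Add(-20, Mul(28, l)))
Function('E')(x) = Mul(4, Pow(x, 3)) (Function('E')(x) = Mul(2, Mul(x, Mul(2, Pow(x, 2)))) = Mul(2, Mul(2, Pow(x, 3))) = Mul(4, Pow(x, 3)))
Add(Mul(Add(14845, Function('O')(119, 67)), Pow(Add(6589, -505), -1)), Function('E')(76)) = Add(Mul(Add(14845, Add(-20, Mul(28, 119))), Pow(Add(6589, -505), -1)), Mul(4, Pow(76, 3))) = Add(Mul(Add(14845, Add(-20, 3332)), Pow(6084, -1)), Mul(4, 438976)) = Add(Mul(Add(14845, 3312), Rational(1, 6084)), 1755904) = Add(Mul(18157, Rational(1, 6084)), 1755904) = Add(Rational(18157, 6084), 1755904) = Rational(10682938093, 6084)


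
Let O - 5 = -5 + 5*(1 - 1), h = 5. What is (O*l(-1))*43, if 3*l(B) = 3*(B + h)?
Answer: 0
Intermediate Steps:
l(B) = 5 + B (l(B) = (3*(B + 5))/3 = (3*(5 + B))/3 = (15 + 3*B)/3 = 5 + B)
O = 0 (O = 5 + (-5 + 5*(1 - 1)) = 5 + (-5 + 5*0) = 5 + (-5 + 0) = 5 - 5 = 0)
(O*l(-1))*43 = (0*(5 - 1))*43 = (0*4)*43 = 0*43 = 0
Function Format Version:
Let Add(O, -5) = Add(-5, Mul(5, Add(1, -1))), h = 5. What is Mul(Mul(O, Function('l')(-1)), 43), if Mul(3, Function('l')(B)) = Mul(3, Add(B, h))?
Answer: 0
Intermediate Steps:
Function('l')(B) = Add(5, B) (Function('l')(B) = Mul(Rational(1, 3), Mul(3, Add(B, 5))) = Mul(Rational(1, 3), Mul(3, Add(5, B))) = Mul(Rational(1, 3), Add(15, Mul(3, B))) = Add(5, B))
O = 0 (O = Add(5, Add(-5, Mul(5, Add(1, -1)))) = Add(5, Add(-5, Mul(5, 0))) = Add(5, Add(-5, 0)) = Add(5, -5) = 0)
Mul(Mul(O, Function('l')(-1)), 43) = Mul(Mul(0, Add(5, -1)), 43) = Mul(Mul(0, 4), 43) = Mul(0, 43) = 0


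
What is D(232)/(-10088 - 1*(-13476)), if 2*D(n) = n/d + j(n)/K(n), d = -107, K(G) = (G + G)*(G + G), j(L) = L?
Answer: -215189/672829696 ≈ -0.00031983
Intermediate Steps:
K(G) = 4*G² (K(G) = (2*G)*(2*G) = 4*G²)
D(n) = -n/214 + 1/(8*n) (D(n) = (n/(-107) + n/((4*n²)))/2 = (n*(-1/107) + n*(1/(4*n²)))/2 = (-n/107 + 1/(4*n))/2 = -n/214 + 1/(8*n))
D(232)/(-10088 - 1*(-13476)) = (-1/214*232 + (⅛)/232)/(-10088 - 1*(-13476)) = (-116/107 + (⅛)*(1/232))/(-10088 + 13476) = (-116/107 + 1/1856)/3388 = -215189/198592*1/3388 = -215189/672829696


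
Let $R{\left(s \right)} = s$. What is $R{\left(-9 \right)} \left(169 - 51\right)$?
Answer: $-1062$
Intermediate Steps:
$R{\left(-9 \right)} \left(169 - 51\right) = - 9 \left(169 - 51\right) = \left(-9\right) 118 = -1062$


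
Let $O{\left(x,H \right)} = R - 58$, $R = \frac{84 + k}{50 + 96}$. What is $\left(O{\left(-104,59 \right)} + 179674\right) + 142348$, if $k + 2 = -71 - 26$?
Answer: $\frac{47006729}{146} \approx 3.2196 \cdot 10^{5}$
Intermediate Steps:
$k = -99$ ($k = -2 - 97 = -99$)
$R = - \frac{15}{146}$ ($R = \frac{84 - 99}{50 + 96} = - \frac{15}{146} \approx -0.10274$)
$O{\left(x,H \right)} = - \frac{8483}{146}$ ($O{\left(x,H \right)} = - \frac{15}{146} - 58 = - \frac{8483}{146}$)
$\left(O{\left(-104,59 \right)} + 179674\right) + 142348 = \left(- \frac{8483}{146} + 179674\right) + 142348 = \frac{26223921}{146} + 142348 = \frac{47006729}{146}$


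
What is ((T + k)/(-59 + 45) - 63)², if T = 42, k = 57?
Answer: 962361/196 ≈ 4910.0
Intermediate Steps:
((T + k)/(-59 + 45) - 63)² = ((42 + 57)/(-59 + 45) - 63)² = (99/(-14) - 63)² = (99*(-1/14) - 63)² = (-99/14 - 63)² = (-981/14)² = 962361/196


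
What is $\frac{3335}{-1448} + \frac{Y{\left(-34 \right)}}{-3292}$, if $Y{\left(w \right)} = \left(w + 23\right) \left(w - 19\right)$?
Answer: $- \frac{2955751}{1191704} \approx -2.4803$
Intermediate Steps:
$Y{\left(w \right)} = \left(-19 + w\right) \left(23 + w\right)$ ($Y{\left(w \right)} = \left(23 + w\right) \left(-19 + w\right) = \left(-19 + w\right) \left(23 + w\right)$)
$\frac{3335}{-1448} + \frac{Y{\left(-34 \right)}}{-3292} = \frac{3335}{-1448} + \frac{-437 + \left(-34\right)^{2} + 4 \left(-34\right)}{-3292} = 3335 \left(- \frac{1}{1448}\right) + \left(-437 + 1156 - 136\right) \left(- \frac{1}{3292}\right) = - \frac{3335}{1448} + 583 \left(- \frac{1}{3292}\right) = - \frac{3335}{1448} - \frac{583}{3292} = - \frac{2955751}{1191704}$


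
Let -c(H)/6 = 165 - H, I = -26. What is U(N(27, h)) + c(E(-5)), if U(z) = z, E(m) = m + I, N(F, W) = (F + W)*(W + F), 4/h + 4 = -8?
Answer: -4184/9 ≈ -464.89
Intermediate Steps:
h = -⅓ (h = 4/(-4 - 8) = 4/(-12) = 4*(-1/12) = -⅓ ≈ -0.33333)
N(F, W) = (F + W)² (N(F, W) = (F + W)*(F + W) = (F + W)²)
E(m) = -26 + m (E(m) = m - 26 = -26 + m)
c(H) = -990 + 6*H (c(H) = -6*(165 - H) = -990 + 6*H)
U(N(27, h)) + c(E(-5)) = (27 - ⅓)² + (-990 + 6*(-26 - 5)) = (80/3)² + (-990 + 6*(-31)) = 6400/9 + (-990 - 186) = 6400/9 - 1176 = -4184/9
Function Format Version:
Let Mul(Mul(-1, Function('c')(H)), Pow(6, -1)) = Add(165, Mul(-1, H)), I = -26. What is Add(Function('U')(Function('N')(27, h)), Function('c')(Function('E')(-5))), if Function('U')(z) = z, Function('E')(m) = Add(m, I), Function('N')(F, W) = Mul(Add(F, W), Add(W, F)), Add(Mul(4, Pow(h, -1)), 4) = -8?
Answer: Rational(-4184, 9) ≈ -464.89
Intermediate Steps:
h = Rational(-1, 3) (h = Mul(4, Pow(Add(-4, -8), -1)) = Mul(4, Pow(-12, -1)) = Mul(4, Rational(-1, 12)) = Rational(-1, 3) ≈ -0.33333)
Function('N')(F, W) = Pow(Add(F, W), 2) (Function('N')(F, W) = Mul(Add(F, W), Add(F, W)) = Pow(Add(F, W), 2))
Function('E')(m) = Add(-26, m) (Function('E')(m) = Add(m, -26) = Add(-26, m))
Function('c')(H) = Add(-990, Mul(6, H)) (Function('c')(H) = Mul(-6, Add(165, Mul(-1, H))) = Add(-990, Mul(6, H)))
Add(Function('U')(Function('N')(27, h)), Function('c')(Function('E')(-5))) = Add(Pow(Add(27, Rational(-1, 3)), 2), Add(-990, Mul(6, Add(-26, -5)))) = Add(Pow(Rational(80, 3), 2), Add(-990, Mul(6, -31))) = Add(Rational(6400, 9), Add(-990, -186)) = Add(Rational(6400, 9), -1176) = Rational(-4184, 9)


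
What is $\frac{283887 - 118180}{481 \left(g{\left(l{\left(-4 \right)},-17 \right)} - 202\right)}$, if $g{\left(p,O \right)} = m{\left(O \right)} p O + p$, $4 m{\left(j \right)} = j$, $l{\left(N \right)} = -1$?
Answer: $- \frac{662828}{529581} \approx -1.2516$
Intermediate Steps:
$m{\left(j \right)} = \frac{j}{4}$
$g{\left(p,O \right)} = p + \frac{p O^{2}}{4}$ ($g{\left(p,O \right)} = \frac{O}{4} p O + p = \frac{O p}{4} O + p = \frac{p O^{2}}{4} + p = p + \frac{p O^{2}}{4}$)
$\frac{283887 - 118180}{481 \left(g{\left(l{\left(-4 \right)},-17 \right)} - 202\right)} = \frac{283887 - 118180}{481 \left(\frac{1}{4} \left(-1\right) \left(4 + \left(-17\right)^{2}\right) - 202\right)} = \frac{165707}{481 \left(\frac{1}{4} \left(-1\right) \left(4 + 289\right) - 202\right)} = \frac{165707}{481 \left(\frac{1}{4} \left(-1\right) 293 - 202\right)} = \frac{165707}{481 \left(- \frac{293}{4} - 202\right)} = \frac{165707}{481 \left(- \frac{1101}{4}\right)} = \frac{165707}{- \frac{529581}{4}} = 165707 \left(- \frac{4}{529581}\right) = - \frac{662828}{529581}$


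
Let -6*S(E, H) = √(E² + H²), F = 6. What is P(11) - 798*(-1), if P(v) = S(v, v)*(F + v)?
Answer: 798 - 187*√2/6 ≈ 753.92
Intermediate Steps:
S(E, H) = -√(E² + H²)/6
P(v) = -√2*√(v²)*(6 + v)/6 (P(v) = (-√(v² + v²)/6)*(6 + v) = (-√2*√(v²)/6)*(6 + v) = -√2*√(v²)*(6 + v)/6)
P(11) - 798*(-1) = √2*√(11²)*(-6 - 1*11)/6 - 798*(-1) = √2*√121*(-6 - 11)/6 - 114*(-7) = (⅙)*√2*11*(-17) + 798 = -187*√2/6 + 798 = 798 - 187*√2/6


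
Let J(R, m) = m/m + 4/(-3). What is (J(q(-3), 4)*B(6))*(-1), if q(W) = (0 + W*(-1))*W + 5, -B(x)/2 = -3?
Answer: 2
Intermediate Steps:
B(x) = 6 (B(x) = -2*(-3) = 6)
q(W) = 5 - W² (q(W) = (0 - W)*W + 5 = (-W)*W + 5 = -W² + 5 = 5 - W²)
J(R, m) = -⅓ (J(R, m) = 1 + 4*(-⅓) = 1 - 4/3 = -⅓)
(J(q(-3), 4)*B(6))*(-1) = -⅓*6*(-1) = -2*(-1) = 2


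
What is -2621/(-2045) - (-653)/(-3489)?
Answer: 7809284/7135005 ≈ 1.0945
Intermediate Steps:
-2621/(-2045) - (-653)/(-3489) = -2621*(-1/2045) - (-653)*(-1)/3489 = 2621/2045 - 1*653/3489 = 2621/2045 - 653/3489 = 7809284/7135005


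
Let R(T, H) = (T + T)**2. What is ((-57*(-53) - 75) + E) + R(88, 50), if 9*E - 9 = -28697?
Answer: 276610/9 ≈ 30734.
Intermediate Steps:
R(T, H) = 4*T**2 (R(T, H) = (2*T)**2 = 4*T**2)
E = -28688/9 (E = 1 + (1/9)*(-28697) = 1 - 28697/9 = -28688/9 ≈ -3187.6)
((-57*(-53) - 75) + E) + R(88, 50) = ((-57*(-53) - 75) - 28688/9) + 4*88**2 = ((3021 - 75) - 28688/9) + 4*7744 = (2946 - 28688/9) + 30976 = -2174/9 + 30976 = 276610/9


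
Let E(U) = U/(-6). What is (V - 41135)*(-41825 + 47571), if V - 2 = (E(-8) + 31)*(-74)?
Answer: -750295442/3 ≈ -2.5010e+8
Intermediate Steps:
E(U) = -U/6 (E(U) = U*(-⅙) = -U/6)
V = -7172/3 (V = 2 + (-⅙*(-8) + 31)*(-74) = 2 + (4/3 + 31)*(-74) = 2 + (97/3)*(-74) = 2 - 7178/3 = -7172/3 ≈ -2390.7)
(V - 41135)*(-41825 + 47571) = (-7172/3 - 41135)*(-41825 + 47571) = -130577/3*5746 = -750295442/3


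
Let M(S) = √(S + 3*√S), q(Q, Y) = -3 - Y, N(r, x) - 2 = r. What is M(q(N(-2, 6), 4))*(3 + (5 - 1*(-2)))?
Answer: 10*√(-7 + 3*I*√7) ≈ 13.385 + 29.65*I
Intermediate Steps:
N(r, x) = 2 + r
M(q(N(-2, 6), 4))*(3 + (5 - 1*(-2))) = √((-3 - 1*4) + 3*√(-3 - 1*4))*(3 + (5 - 1*(-2))) = √((-3 - 4) + 3*√(-3 - 4))*(3 + (5 + 2)) = √(-7 + 3*√(-7))*(3 + 7) = √(-7 + 3*(I*√7))*10 = √(-7 + 3*I*√7)*10 = 10*√(-7 + 3*I*√7)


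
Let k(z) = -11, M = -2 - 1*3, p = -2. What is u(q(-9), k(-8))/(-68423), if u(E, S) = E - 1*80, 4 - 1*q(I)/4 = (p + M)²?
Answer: 260/68423 ≈ 0.0037999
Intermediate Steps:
M = -5 (M = -2 - 3 = -5)
q(I) = -180 (q(I) = 16 - 4*(-2 - 5)² = 16 - 4*(-7)² = 16 - 4*49 = 16 - 196 = -180)
u(E, S) = -80 + E (u(E, S) = E - 80 = -80 + E)
u(q(-9), k(-8))/(-68423) = (-80 - 180)/(-68423) = -260*(-1/68423) = 260/68423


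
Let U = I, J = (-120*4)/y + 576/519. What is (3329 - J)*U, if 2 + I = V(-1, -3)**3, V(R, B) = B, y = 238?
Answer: -1988031055/20587 ≈ -96567.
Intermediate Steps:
J = -18672/20587 (J = -120*4/238 + 576/519 = -480*1/238 + 576*(1/519) = -240/119 + 192/173 = -18672/20587 ≈ -0.90698)
I = -29 (I = -2 + (-3)**3 = -2 - 27 = -29)
U = -29
(3329 - J)*U = (3329 - 1*(-18672/20587))*(-29) = (3329 + 18672/20587)*(-29) = (68552795/20587)*(-29) = -1988031055/20587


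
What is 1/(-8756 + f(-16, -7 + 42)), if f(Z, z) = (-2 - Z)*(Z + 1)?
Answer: -1/8966 ≈ -0.00011153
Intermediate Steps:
f(Z, z) = (1 + Z)*(-2 - Z) (f(Z, z) = (-2 - Z)*(1 + Z) = (1 + Z)*(-2 - Z))
1/(-8756 + f(-16, -7 + 42)) = 1/(-8756 + (-2 - 1*(-16)² - 3*(-16))) = 1/(-8756 + (-2 - 1*256 + 48)) = 1/(-8756 + (-2 - 256 + 48)) = 1/(-8756 - 210) = 1/(-8966) = -1/8966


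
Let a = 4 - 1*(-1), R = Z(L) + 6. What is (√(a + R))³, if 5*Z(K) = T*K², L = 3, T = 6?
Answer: 109*√545/25 ≈ 101.79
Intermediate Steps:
Z(K) = 6*K²/5 (Z(K) = (6*K²)/5 = 6*K²/5)
R = 84/5 (R = (6/5)*3² + 6 = (6/5)*9 + 6 = 54/5 + 6 = 84/5 ≈ 16.800)
a = 5 (a = 4 + 1 = 5)
(√(a + R))³ = (√(5 + 84/5))³ = (√(109/5))³ = (√545/5)³ = 109*√545/25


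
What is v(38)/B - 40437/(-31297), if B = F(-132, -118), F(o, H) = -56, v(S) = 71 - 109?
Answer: 246697/125188 ≈ 1.9706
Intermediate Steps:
v(S) = -38
B = -56
v(38)/B - 40437/(-31297) = -38/(-56) - 40437/(-31297) = -38*(-1/56) - 40437*(-1/31297) = 19/28 + 40437/31297 = 246697/125188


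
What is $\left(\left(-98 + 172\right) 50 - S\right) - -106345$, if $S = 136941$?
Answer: $-26896$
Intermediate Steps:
$\left(\left(-98 + 172\right) 50 - S\right) - -106345 = \left(\left(-98 + 172\right) 50 - 136941\right) - -106345 = \left(74 \cdot 50 - 136941\right) + 106345 = \left(3700 - 136941\right) + 106345 = -133241 + 106345 = -26896$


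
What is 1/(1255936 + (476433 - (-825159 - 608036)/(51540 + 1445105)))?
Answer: 299329/518548567040 ≈ 5.7724e-7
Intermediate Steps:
1/(1255936 + (476433 - (-825159 - 608036)/(51540 + 1445105))) = 1/(1255936 + (476433 - (-1433195)/1496645)) = 1/(1255936 + (476433 - 1*(-286639/299329))) = 1/(1255936 + (476433 + 286639/299329)) = 1/(1255936 + 142610500096/299329) = 1/(518548567040/299329) = 299329/518548567040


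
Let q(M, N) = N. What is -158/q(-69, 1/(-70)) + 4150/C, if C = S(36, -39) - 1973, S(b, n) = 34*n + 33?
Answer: 18058905/1633 ≈ 11059.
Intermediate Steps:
S(b, n) = 33 + 34*n
C = -3266 (C = (33 + 34*(-39)) - 1973 = (33 - 1326) - 1973 = -1293 - 1973 = -3266)
-158/q(-69, 1/(-70)) + 4150/C = -158/(1/(-70)) + 4150/(-3266) = -158/(-1/70) + 4150*(-1/3266) = -158*(-70) - 2075/1633 = 11060 - 2075/1633 = 18058905/1633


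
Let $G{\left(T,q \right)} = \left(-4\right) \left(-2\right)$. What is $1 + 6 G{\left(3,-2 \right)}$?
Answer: $49$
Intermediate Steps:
$G{\left(T,q \right)} = 8$
$1 + 6 G{\left(3,-2 \right)} = 1 + 6 \cdot 8 = 1 + 48 = 49$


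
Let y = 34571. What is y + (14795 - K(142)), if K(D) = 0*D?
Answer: 49366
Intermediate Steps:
K(D) = 0
y + (14795 - K(142)) = 34571 + (14795 - 1*0) = 34571 + (14795 + 0) = 34571 + 14795 = 49366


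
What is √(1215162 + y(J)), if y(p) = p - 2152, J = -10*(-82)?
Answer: 3*√134870 ≈ 1101.7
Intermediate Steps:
J = 820
y(p) = -2152 + p
√(1215162 + y(J)) = √(1215162 + (-2152 + 820)) = √(1215162 - 1332) = √1213830 = 3*√134870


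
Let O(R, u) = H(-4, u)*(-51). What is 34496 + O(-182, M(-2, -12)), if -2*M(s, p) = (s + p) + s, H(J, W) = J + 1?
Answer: 34649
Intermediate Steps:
H(J, W) = 1 + J
M(s, p) = -s - p/2 (M(s, p) = -((s + p) + s)/2 = -((p + s) + s)/2 = -(p + 2*s)/2 = -s - p/2)
O(R, u) = 153 (O(R, u) = (1 - 4)*(-51) = -3*(-51) = 153)
34496 + O(-182, M(-2, -12)) = 34496 + 153 = 34649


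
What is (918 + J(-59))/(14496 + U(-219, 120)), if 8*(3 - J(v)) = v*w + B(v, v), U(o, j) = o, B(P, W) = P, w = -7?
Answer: 1169/19036 ≈ 0.061410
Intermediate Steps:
J(v) = 3 + 3*v/4 (J(v) = 3 - (v*(-7) + v)/8 = 3 - (-7*v + v)/8 = 3 - (-3)*v/4 = 3 + 3*v/4)
(918 + J(-59))/(14496 + U(-219, 120)) = (918 + (3 + (¾)*(-59)))/(14496 - 219) = (918 + (3 - 177/4))/14277 = (918 - 165/4)*(1/14277) = (3507/4)*(1/14277) = 1169/19036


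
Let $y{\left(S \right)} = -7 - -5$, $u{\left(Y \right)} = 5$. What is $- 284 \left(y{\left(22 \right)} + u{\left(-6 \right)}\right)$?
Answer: $-852$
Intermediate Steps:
$y{\left(S \right)} = -2$ ($y{\left(S \right)} = -7 + 5 = -2$)
$- 284 \left(y{\left(22 \right)} + u{\left(-6 \right)}\right) = - 284 \left(-2 + 5\right) = \left(-284\right) 3 = -852$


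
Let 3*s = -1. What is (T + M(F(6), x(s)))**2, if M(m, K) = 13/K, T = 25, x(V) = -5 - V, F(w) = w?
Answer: 96721/196 ≈ 493.47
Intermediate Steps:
s = -1/3 (s = (1/3)*(-1) = -1/3 ≈ -0.33333)
(T + M(F(6), x(s)))**2 = (25 + 13/(-5 - 1*(-1/3)))**2 = (25 + 13/(-5 + 1/3))**2 = (25 + 13/(-14/3))**2 = (25 + 13*(-3/14))**2 = (25 - 39/14)**2 = (311/14)**2 = 96721/196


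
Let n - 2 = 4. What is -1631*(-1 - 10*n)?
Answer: 99491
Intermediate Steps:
n = 6 (n = 2 + 4 = 6)
-1631*(-1 - 10*n) = -1631*(-1 - 10*6) = -1631*(-1 - 60) = -1631*(-61) = 99491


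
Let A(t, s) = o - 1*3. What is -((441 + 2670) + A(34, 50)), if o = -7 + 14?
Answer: -3115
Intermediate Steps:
o = 7
A(t, s) = 4 (A(t, s) = 7 - 1*3 = 7 - 3 = 4)
-((441 + 2670) + A(34, 50)) = -((441 + 2670) + 4) = -(3111 + 4) = -1*3115 = -3115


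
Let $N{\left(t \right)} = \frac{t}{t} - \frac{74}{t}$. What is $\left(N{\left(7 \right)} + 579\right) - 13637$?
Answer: $- \frac{91473}{7} \approx -13068.0$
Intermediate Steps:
$N{\left(t \right)} = 1 - \frac{74}{t}$
$\left(N{\left(7 \right)} + 579\right) - 13637 = \left(\frac{-74 + 7}{7} + 579\right) - 13637 = \left(\frac{1}{7} \left(-67\right) + 579\right) - 13637 = \left(- \frac{67}{7} + 579\right) - 13637 = \frac{3986}{7} - 13637 = - \frac{91473}{7}$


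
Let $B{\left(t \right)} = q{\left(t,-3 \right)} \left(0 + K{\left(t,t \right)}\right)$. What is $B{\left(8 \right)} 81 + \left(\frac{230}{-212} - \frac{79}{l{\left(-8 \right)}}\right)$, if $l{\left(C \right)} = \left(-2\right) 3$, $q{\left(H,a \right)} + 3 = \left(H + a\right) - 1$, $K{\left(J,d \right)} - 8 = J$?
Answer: $\frac{207985}{159} \approx 1308.1$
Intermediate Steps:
$K{\left(J,d \right)} = 8 + J$
$q{\left(H,a \right)} = -4 + H + a$ ($q{\left(H,a \right)} = -3 - \left(1 - H - a\right) = -3 + \left(-1 + H + a\right) = -4 + H + a$)
$l{\left(C \right)} = -6$
$B{\left(t \right)} = \left(-7 + t\right) \left(8 + t\right)$ ($B{\left(t \right)} = \left(-4 + t - 3\right) \left(0 + \left(8 + t\right)\right) = \left(-7 + t\right) \left(8 + t\right)$)
$B{\left(8 \right)} 81 + \left(\frac{230}{-212} - \frac{79}{l{\left(-8 \right)}}\right) = \left(-7 + 8\right) \left(8 + 8\right) 81 + \left(\frac{230}{-212} - \frac{79}{-6}\right) = 1 \cdot 16 \cdot 81 + \left(230 \left(- \frac{1}{212}\right) - - \frac{79}{6}\right) = 16 \cdot 81 + \left(- \frac{115}{106} + \frac{79}{6}\right) = 1296 + \frac{1921}{159} = \frac{207985}{159}$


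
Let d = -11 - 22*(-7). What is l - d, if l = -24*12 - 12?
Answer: -443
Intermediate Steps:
l = -300 (l = -288 - 12 = -300)
d = 143 (d = -11 + 154 = 143)
l - d = -300 - 1*143 = -300 - 143 = -443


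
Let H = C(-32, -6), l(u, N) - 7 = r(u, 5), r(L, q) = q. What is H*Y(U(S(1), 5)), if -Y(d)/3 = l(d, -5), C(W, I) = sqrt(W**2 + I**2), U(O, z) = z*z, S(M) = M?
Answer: -72*sqrt(265) ≈ -1172.1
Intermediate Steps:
U(O, z) = z**2
C(W, I) = sqrt(I**2 + W**2)
l(u, N) = 12 (l(u, N) = 7 + 5 = 12)
H = 2*sqrt(265) (H = sqrt((-6)**2 + (-32)**2) = sqrt(36 + 1024) = sqrt(1060) = 2*sqrt(265) ≈ 32.558)
Y(d) = -36 (Y(d) = -3*12 = -36)
H*Y(U(S(1), 5)) = (2*sqrt(265))*(-36) = -72*sqrt(265)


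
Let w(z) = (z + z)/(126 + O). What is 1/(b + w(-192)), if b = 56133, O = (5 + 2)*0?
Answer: 21/1178729 ≈ 1.7816e-5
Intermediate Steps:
O = 0 (O = 7*0 = 0)
w(z) = z/63 (w(z) = (z + z)/(126 + 0) = (2*z)/126 = (2*z)*(1/126) = z/63)
1/(b + w(-192)) = 1/(56133 + (1/63)*(-192)) = 1/(56133 - 64/21) = 1/(1178729/21) = 21/1178729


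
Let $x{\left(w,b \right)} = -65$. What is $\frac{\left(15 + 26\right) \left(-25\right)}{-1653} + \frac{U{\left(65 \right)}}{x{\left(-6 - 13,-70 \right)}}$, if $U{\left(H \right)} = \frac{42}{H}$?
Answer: $\frac{4261199}{6983925} \approx 0.61014$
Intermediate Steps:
$\frac{\left(15 + 26\right) \left(-25\right)}{-1653} + \frac{U{\left(65 \right)}}{x{\left(-6 - 13,-70 \right)}} = \frac{\left(15 + 26\right) \left(-25\right)}{-1653} + \frac{42 \cdot \frac{1}{65}}{-65} = 41 \left(-25\right) \left(- \frac{1}{1653}\right) + 42 \cdot \frac{1}{65} \left(- \frac{1}{65}\right) = \left(-1025\right) \left(- \frac{1}{1653}\right) + \frac{42}{65} \left(- \frac{1}{65}\right) = \frac{1025}{1653} - \frac{42}{4225} = \frac{4261199}{6983925}$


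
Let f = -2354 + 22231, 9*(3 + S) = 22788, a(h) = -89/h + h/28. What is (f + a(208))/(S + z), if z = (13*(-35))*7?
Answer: -28951105/955136 ≈ -30.311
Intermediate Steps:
a(h) = -89/h + h/28 (a(h) = -89/h + h*(1/28) = -89/h + h/28)
S = 2529 (S = -3 + (⅑)*22788 = -3 + 2532 = 2529)
f = 19877
z = -3185 (z = -455*7 = -3185)
(f + a(208))/(S + z) = (19877 + (-89/208 + (1/28)*208))/(2529 - 3185) = (19877 + (-89*1/208 + 52/7))/(-656) = (19877 + (-89/208 + 52/7))*(-1/656) = (19877 + 10193/1456)*(-1/656) = (28951105/1456)*(-1/656) = -28951105/955136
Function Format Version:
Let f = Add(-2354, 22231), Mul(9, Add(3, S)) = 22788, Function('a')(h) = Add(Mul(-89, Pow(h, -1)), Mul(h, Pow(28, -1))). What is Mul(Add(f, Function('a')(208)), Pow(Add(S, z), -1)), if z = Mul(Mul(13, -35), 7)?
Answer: Rational(-28951105, 955136) ≈ -30.311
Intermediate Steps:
Function('a')(h) = Add(Mul(-89, Pow(h, -1)), Mul(Rational(1, 28), h)) (Function('a')(h) = Add(Mul(-89, Pow(h, -1)), Mul(h, Rational(1, 28))) = Add(Mul(-89, Pow(h, -1)), Mul(Rational(1, 28), h)))
S = 2529 (S = Add(-3, Mul(Rational(1, 9), 22788)) = Add(-3, 2532) = 2529)
f = 19877
z = -3185 (z = Mul(-455, 7) = -3185)
Mul(Add(f, Function('a')(208)), Pow(Add(S, z), -1)) = Mul(Add(19877, Add(Mul(-89, Pow(208, -1)), Mul(Rational(1, 28), 208))), Pow(Add(2529, -3185), -1)) = Mul(Add(19877, Add(Mul(-89, Rational(1, 208)), Rational(52, 7))), Pow(-656, -1)) = Mul(Add(19877, Add(Rational(-89, 208), Rational(52, 7))), Rational(-1, 656)) = Mul(Add(19877, Rational(10193, 1456)), Rational(-1, 656)) = Mul(Rational(28951105, 1456), Rational(-1, 656)) = Rational(-28951105, 955136)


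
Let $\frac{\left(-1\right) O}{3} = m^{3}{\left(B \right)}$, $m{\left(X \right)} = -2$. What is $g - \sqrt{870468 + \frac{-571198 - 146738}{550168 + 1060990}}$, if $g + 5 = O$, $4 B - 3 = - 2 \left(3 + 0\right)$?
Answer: $19 - \frac{2 \sqrt{141224117476100079}}{805579} \approx -913.99$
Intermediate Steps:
$B = - \frac{3}{4}$ ($B = \frac{3}{4} + \frac{\left(-2\right) \left(3 + 0\right)}{4} = \frac{3}{4} + \frac{\left(-2\right) 3}{4} = \frac{3}{4} + \frac{1}{4} \left(-6\right) = \frac{3}{4} - \frac{3}{2} = - \frac{3}{4} \approx -0.75$)
$O = 24$ ($O = - 3 \left(-2\right)^{3} = \left(-3\right) \left(-8\right) = 24$)
$g = 19$ ($g = -5 + 24 = 19$)
$g - \sqrt{870468 + \frac{-571198 - 146738}{550168 + 1060990}} = 19 - \sqrt{870468 + \frac{-571198 - 146738}{550168 + 1060990}} = 19 - \sqrt{870468 - \frac{717936}{1611158}} = 19 - \sqrt{870468 - \frac{358968}{805579}} = 19 - \sqrt{\frac{701230382004}{805579}} = 19 - \frac{2 \sqrt{141224117476100079}}{805579}$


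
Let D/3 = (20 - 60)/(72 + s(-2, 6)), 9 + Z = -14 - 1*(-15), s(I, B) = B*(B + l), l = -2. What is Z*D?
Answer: 10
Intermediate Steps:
s(I, B) = B*(-2 + B) (s(I, B) = B*(B - 2) = B*(-2 + B))
Z = -8 (Z = -9 + (-14 - 1*(-15)) = -9 + (-14 + 15) = -9 + 1 = -8)
D = -5/4 (D = 3*((20 - 60)/(72 + 6*(-2 + 6))) = 3*(-40/(72 + 6*4)) = 3*(-40/(72 + 24)) = 3*(-40/96) = 3*(-40*1/96) = 3*(-5/12) = -5/4 ≈ -1.2500)
Z*D = -8*(-5/4) = 10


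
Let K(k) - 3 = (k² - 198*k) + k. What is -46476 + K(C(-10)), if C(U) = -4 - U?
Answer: -47619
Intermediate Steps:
K(k) = 3 + k² - 197*k (K(k) = 3 + ((k² - 198*k) + k) = 3 + (k² - 197*k) = 3 + k² - 197*k)
-46476 + K(C(-10)) = -46476 + (3 + (-4 - 1*(-10))² - 197*(-4 - 1*(-10))) = -46476 + (3 + (-4 + 10)² - 197*(-4 + 10)) = -46476 + (3 + 6² - 197*6) = -46476 + (3 + 36 - 1182) = -46476 - 1143 = -47619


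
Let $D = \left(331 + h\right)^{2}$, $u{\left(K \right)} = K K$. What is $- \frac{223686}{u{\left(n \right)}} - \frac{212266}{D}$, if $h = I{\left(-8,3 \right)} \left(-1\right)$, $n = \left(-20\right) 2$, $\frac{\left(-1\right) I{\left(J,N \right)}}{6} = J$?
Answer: $- \frac{9127206827}{64071200} \approx -142.45$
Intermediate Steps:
$I{\left(J,N \right)} = - 6 J$
$n = -40$
$h = -48$ ($h = \left(-6\right) \left(-8\right) \left(-1\right) = 48 \left(-1\right) = -48$)
$u{\left(K \right)} = K^{2}$
$D = 80089$ ($D = \left(331 - 48\right)^{2} = 283^{2} = 80089$)
$- \frac{223686}{u{\left(n \right)}} - \frac{212266}{D} = - \frac{223686}{\left(-40\right)^{2}} - \frac{212266}{80089} = - \frac{223686}{1600} - \frac{212266}{80089} = \left(-223686\right) \frac{1}{1600} - \frac{212266}{80089} = - \frac{111843}{800} - \frac{212266}{80089} = - \frac{9127206827}{64071200}$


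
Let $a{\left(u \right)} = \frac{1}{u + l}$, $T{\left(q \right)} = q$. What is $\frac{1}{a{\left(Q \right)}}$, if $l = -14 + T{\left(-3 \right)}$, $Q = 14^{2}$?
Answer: $179$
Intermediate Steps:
$Q = 196$
$l = -17$ ($l = -14 - 3 = -17$)
$a{\left(u \right)} = \frac{1}{-17 + u}$ ($a{\left(u \right)} = \frac{1}{u - 17} = \frac{1}{-17 + u}$)
$\frac{1}{a{\left(Q \right)}} = \frac{1}{\frac{1}{-17 + 196}} = \frac{1}{\frac{1}{179}} = 179$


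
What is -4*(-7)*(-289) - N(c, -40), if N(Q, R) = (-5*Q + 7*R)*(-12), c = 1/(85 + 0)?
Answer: -194696/17 ≈ -11453.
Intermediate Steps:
c = 1/85 ≈ 0.011765
N(Q, R) = -84*R + 60*Q
-4*(-7)*(-289) - N(c, -40) = -4*(-7)*(-289) - (-84*(-40) + 60*(1/85)) = 28*(-289) - (3360 + 12/17) = -8092 - 1*57132/17 = -8092 - 57132/17 = -194696/17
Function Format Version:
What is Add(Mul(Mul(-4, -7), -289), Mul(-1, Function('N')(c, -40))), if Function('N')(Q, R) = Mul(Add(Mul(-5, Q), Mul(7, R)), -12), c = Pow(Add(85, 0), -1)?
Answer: Rational(-194696, 17) ≈ -11453.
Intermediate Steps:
c = Rational(1, 85) (c = Pow(85, -1) = Rational(1, 85) ≈ 0.011765)
Function('N')(Q, R) = Add(Mul(-84, R), Mul(60, Q))
Add(Mul(Mul(-4, -7), -289), Mul(-1, Function('N')(c, -40))) = Add(Mul(Mul(-4, -7), -289), Mul(-1, Add(Mul(-84, -40), Mul(60, Rational(1, 85))))) = Add(Mul(28, -289), Mul(-1, Add(3360, Rational(12, 17)))) = Add(-8092, Mul(-1, Rational(57132, 17))) = Add(-8092, Rational(-57132, 17)) = Rational(-194696, 17)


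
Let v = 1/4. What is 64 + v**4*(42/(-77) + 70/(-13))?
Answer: 146379/2288 ≈ 63.977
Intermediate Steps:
v = 1/4 ≈ 0.25000
64 + v**4*(42/(-77) + 70/(-13)) = 64 + (1/4)**4*(42/(-77) + 70/(-13)) = 64 + (42*(-1/77) + 70*(-1/13))/256 = 64 + (-6/11 - 70/13)/256 = 64 + (1/256)*(-848/143) = 64 - 53/2288 = 146379/2288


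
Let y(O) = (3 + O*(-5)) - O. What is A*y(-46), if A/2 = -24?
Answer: -13392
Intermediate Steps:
A = -48 (A = 2*(-24) = -48)
y(O) = 3 - 6*O (y(O) = (3 - 5*O) - O = 3 - 6*O)
A*y(-46) = -48*(3 - 6*(-46)) = -48*(3 + 276) = -48*279 = -13392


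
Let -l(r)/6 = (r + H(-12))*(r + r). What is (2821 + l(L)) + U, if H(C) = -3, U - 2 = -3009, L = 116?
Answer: -157482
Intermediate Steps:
U = -3007 (U = 2 - 3009 = -3007)
l(r) = -12*r*(-3 + r) (l(r) = -6*(r - 3)*(r + r) = -6*(-3 + r)*2*r = -12*r*(-3 + r))
(2821 + l(L)) + U = (2821 + 12*116*(3 - 1*116)) - 3007 = (2821 + 12*116*(3 - 116)) - 3007 = (2821 + 12*116*(-113)) - 3007 = (2821 - 157296) - 3007 = -154475 - 3007 = -157482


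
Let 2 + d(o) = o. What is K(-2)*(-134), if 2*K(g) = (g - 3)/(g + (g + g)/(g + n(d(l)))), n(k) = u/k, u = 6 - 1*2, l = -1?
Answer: -1675/4 ≈ -418.75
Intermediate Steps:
d(o) = -2 + o
u = 4 (u = 6 - 2 = 4)
n(k) = 4/k
K(g) = (-3 + g)/(2*(g + 2*g/(-4/3 + g))) (K(g) = ((g - 3)/(g + (g + g)/(g + 4/(-2 - 1))))/2 = ((-3 + g)/(g + (2*g)/(g + 4/(-3))))/2 = ((-3 + g)/(g + (2*g)/(g + 4*(-⅓))))/2 = ((-3 + g)/(g + (2*g)/(g - 4/3)))/2 = ((-3 + g)/(g + (2*g)/(-4/3 + g)))/2 = ((-3 + g)/(g + 2*g/(-4/3 + g)))/2 = (-3 + g)/(2*(g + 2*g/(-4/3 + g))))
K(-2)*(-134) = ((½)*(12 - 13*(-2) + 3*(-2)²)/(-2*(2 + 3*(-2))))*(-134) = ((½)*(-½)*(12 + 26 + 3*4)/(2 - 6))*(-134) = ((½)*(-½)*(12 + 26 + 12)/(-4))*(-134) = ((½)*(-½)*(-¼)*50)*(-134) = (25/8)*(-134) = -1675/4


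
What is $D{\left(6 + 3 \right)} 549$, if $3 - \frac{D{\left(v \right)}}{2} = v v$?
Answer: $-85644$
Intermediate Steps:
$D{\left(v \right)} = 6 - 2 v^{2}$ ($D{\left(v \right)} = 6 - 2 v v = 6 - 2 v^{2}$)
$D{\left(6 + 3 \right)} 549 = \left(6 - 2 \left(6 + 3\right)^{2}\right) 549 = \left(6 - 2 \cdot 9^{2}\right) 549 = \left(6 - 162\right) 549 = \left(-156\right) 549 = -85644$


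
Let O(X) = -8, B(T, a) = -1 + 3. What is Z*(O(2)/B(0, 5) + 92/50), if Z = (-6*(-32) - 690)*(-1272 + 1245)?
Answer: -726084/25 ≈ -29043.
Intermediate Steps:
B(T, a) = 2
Z = 13446 (Z = (192 - 690)*(-27) = -498*(-27) = 13446)
Z*(O(2)/B(0, 5) + 92/50) = 13446*(-8/2 + 92/50) = 13446*(-8*1/2 + 92*(1/50)) = 13446*(-4 + 46/25) = 13446*(-54/25) = -726084/25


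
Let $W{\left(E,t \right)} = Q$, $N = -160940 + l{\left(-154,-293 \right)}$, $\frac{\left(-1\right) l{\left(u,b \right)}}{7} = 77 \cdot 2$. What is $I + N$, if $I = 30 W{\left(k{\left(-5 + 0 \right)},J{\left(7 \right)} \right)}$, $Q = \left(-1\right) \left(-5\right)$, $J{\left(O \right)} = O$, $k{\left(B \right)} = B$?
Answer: $-161868$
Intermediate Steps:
$l{\left(u,b \right)} = -1078$ ($l{\left(u,b \right)} = - 7 \cdot 77 \cdot 2 = \left(-7\right) 154 = -1078$)
$Q = 5$
$N = -162018$ ($N = -160940 - 1078 = -162018$)
$W{\left(E,t \right)} = 5$
$I = 150$ ($I = 30 \cdot 5 = 150$)
$I + N = 150 - 162018 = -161868$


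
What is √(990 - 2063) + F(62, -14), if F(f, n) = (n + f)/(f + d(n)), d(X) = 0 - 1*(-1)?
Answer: 16/21 + I*√1073 ≈ 0.7619 + 32.757*I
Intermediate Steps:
d(X) = 1 (d(X) = 0 + 1 = 1)
F(f, n) = (f + n)/(1 + f) (F(f, n) = (n + f)/(f + 1) = (f + n)/(1 + f))
√(990 - 2063) + F(62, -14) = √(990 - 2063) + (62 - 14)/(1 + 62) = √(-1073) + 48/63 = I*√1073 + (1/63)*48 = I*√1073 + 16/21 = 16/21 + I*√1073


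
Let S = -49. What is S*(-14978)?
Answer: 733922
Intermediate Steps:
S*(-14978) = -49*(-14978) = 733922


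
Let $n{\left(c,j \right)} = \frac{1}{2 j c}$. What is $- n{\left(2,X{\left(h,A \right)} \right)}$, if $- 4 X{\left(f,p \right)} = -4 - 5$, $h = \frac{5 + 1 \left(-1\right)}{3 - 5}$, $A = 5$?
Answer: $- \frac{1}{9} \approx -0.11111$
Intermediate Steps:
$h = -2$ ($h = \frac{5 - 1}{-2} = 4 \left(- \frac{1}{2}\right) = -2$)
$X{\left(f,p \right)} = \frac{9}{4}$ ($X{\left(f,p \right)} = - \frac{-4 - 5}{4} = \left(- \frac{1}{4}\right) \left(-9\right) = \frac{9}{4}$)
$n{\left(c,j \right)} = \frac{1}{2 c j}$
$- n{\left(2,X{\left(h,A \right)} \right)} = - \frac{1}{2 \cdot 2 \cdot \frac{9}{4}} = - \frac{4}{2 \cdot 2 \cdot 9} = \left(-1\right) \frac{1}{9} = - \frac{1}{9}$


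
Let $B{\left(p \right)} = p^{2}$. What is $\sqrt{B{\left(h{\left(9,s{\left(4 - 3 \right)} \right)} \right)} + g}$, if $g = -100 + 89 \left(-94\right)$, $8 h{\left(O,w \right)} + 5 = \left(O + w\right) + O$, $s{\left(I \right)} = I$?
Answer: $\frac{i \sqrt{135407}}{4} \approx 91.994 i$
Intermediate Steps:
$h{\left(O,w \right)} = - \frac{5}{8} + \frac{O}{4} + \frac{w}{8}$ ($h{\left(O,w \right)} = - \frac{5}{8} + \frac{\left(O + w\right) + O}{8} = - \frac{5}{8} + \frac{w + 2 O}{8} = - \frac{5}{8} + \left(\frac{O}{4} + \frac{w}{8}\right) = - \frac{5}{8} + \frac{O}{4} + \frac{w}{8}$)
$g = -8466$ ($g = -100 - 8366 = -8466$)
$\sqrt{B{\left(h{\left(9,s{\left(4 - 3 \right)} \right)} \right)} + g} = \sqrt{\left(- \frac{5}{8} + \frac{1}{4} \cdot 9 + \frac{4 - 3}{8}\right)^{2} - 8466} = \sqrt{\left(- \frac{5}{8} + \frac{9}{4} + \frac{4 - 3}{8}\right)^{2} - 8466} = \sqrt{\left(- \frac{5}{8} + \frac{9}{4} + \frac{1}{8} \cdot 1\right)^{2} - 8466} = \sqrt{\left(- \frac{5}{8} + \frac{9}{4} + \frac{1}{8}\right)^{2} - 8466} = \sqrt{\left(\frac{7}{4}\right)^{2} - 8466} = \sqrt{\frac{49}{16} - 8466} = \sqrt{- \frac{135407}{16}} = \frac{i \sqrt{135407}}{4}$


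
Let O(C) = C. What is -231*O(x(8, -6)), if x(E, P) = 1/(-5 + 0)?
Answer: 231/5 ≈ 46.200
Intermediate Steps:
x(E, P) = -⅕ (x(E, P) = 1/(-5) = -⅕)
-231*O(x(8, -6)) = -231*(-⅕) = 231/5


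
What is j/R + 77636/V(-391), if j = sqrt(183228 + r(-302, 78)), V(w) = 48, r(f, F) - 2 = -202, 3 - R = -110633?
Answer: 19409/12 + sqrt(45757)/55318 ≈ 1617.4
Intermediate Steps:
R = 110636 (R = 3 - 1*(-110633) = 3 + 110633 = 110636)
r(f, F) = -200 (r(f, F) = 2 - 202 = -200)
j = 2*sqrt(45757) (j = sqrt(183228 - 200) = sqrt(183028) = 2*sqrt(45757) ≈ 427.82)
j/R + 77636/V(-391) = (2*sqrt(45757))/110636 + 77636/48 = (2*sqrt(45757))*(1/110636) + 77636*(1/48) = sqrt(45757)/55318 + 19409/12 = 19409/12 + sqrt(45757)/55318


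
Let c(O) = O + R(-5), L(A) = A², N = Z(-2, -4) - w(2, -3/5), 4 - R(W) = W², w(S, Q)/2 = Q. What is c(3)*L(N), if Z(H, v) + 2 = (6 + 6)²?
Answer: -9227808/25 ≈ -3.6911e+5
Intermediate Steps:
w(S, Q) = 2*Q
R(W) = 4 - W²
Z(H, v) = 142 (Z(H, v) = -2 + (6 + 6)² = -2 + 12² = -2 + 144 = 142)
N = 716/5 (N = 142 - 2*(-3/5) = 142 - 2*(-3*⅕) = 142 - 2*(-3)/5 = 142 - 1*(-6/5) = 142 + 6/5 = 716/5 ≈ 143.20)
c(O) = -21 + O (c(O) = O + (4 - 1*(-5)²) = O + (4 - 1*25) = O + (4 - 25) = O - 21 = -21 + O)
c(3)*L(N) = (-21 + 3)*(716/5)² = -18*512656/25 = -9227808/25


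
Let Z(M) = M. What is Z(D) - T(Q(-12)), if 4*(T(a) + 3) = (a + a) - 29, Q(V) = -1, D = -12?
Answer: -5/4 ≈ -1.2500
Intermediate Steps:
T(a) = -41/4 + a/2 (T(a) = -3 + ((a + a) - 29)/4 = -3 + (2*a - 29)/4 = -3 + (-29 + 2*a)/4 = -3 + (-29/4 + a/2) = -41/4 + a/2)
Z(D) - T(Q(-12)) = -12 - (-41/4 + (1/2)*(-1)) = -12 - (-41/4 - 1/2) = -12 - 1*(-43/4) = -12 + 43/4 = -5/4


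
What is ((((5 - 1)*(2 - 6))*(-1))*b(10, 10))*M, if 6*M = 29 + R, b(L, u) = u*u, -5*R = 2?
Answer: 22880/3 ≈ 7626.7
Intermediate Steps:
R = -⅖ (R = -⅕*2 = -⅖ ≈ -0.40000)
b(L, u) = u²
M = 143/30 (M = (29 - ⅖)/6 = (⅙)*(143/5) = 143/30 ≈ 4.7667)
((((5 - 1)*(2 - 6))*(-1))*b(10, 10))*M = ((((5 - 1)*(2 - 6))*(-1))*10²)*(143/30) = (((4*(-4))*(-1))*100)*(143/30) = (-16*(-1)*100)*(143/30) = (16*100)*(143/30) = 1600*(143/30) = 22880/3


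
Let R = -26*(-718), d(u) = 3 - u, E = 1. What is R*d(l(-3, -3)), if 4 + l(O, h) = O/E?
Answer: 186680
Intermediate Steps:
l(O, h) = -4 + O (l(O, h) = -4 + O/1 = -4 + O*1 = -4 + O)
R = 18668
R*d(l(-3, -3)) = 18668*(3 - (-4 - 3)) = 18668*(3 - 1*(-7)) = 18668*(3 + 7) = 18668*10 = 186680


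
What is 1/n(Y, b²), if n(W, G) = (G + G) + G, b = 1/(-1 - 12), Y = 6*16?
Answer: 169/3 ≈ 56.333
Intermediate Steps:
Y = 96
b = -1/13 (b = 1/(-13) = -1/13 ≈ -0.076923)
n(W, G) = 3*G (n(W, G) = 2*G + G = 3*G)
1/n(Y, b²) = 1/(3*(-1/13)²) = 1/(3*(1/169)) = 1/(3/169) = 169/3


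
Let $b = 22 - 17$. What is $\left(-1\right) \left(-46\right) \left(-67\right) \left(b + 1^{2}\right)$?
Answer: $-18492$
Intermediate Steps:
$b = 5$ ($b = 22 - 17 = 5$)
$\left(-1\right) \left(-46\right) \left(-67\right) \left(b + 1^{2}\right) = \left(-1\right) \left(-46\right) \left(-67\right) \left(5 + 1^{2}\right) = 46 \left(-67\right) \left(5 + 1\right) = \left(-3082\right) 6 = -18492$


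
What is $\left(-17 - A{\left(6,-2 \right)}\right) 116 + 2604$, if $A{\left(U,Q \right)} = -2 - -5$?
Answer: $284$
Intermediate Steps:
$A{\left(U,Q \right)} = 3$ ($A{\left(U,Q \right)} = -2 + 5 = 3$)
$\left(-17 - A{\left(6,-2 \right)}\right) 116 + 2604 = \left(-17 - 3\right) 116 + 2604 = \left(-20\right) 116 + 2604 = -2320 + 2604 = 284$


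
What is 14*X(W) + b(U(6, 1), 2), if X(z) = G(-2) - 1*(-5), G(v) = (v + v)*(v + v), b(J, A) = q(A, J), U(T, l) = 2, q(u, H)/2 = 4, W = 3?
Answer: 302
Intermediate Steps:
q(u, H) = 8 (q(u, H) = 2*4 = 8)
b(J, A) = 8
G(v) = 4*v² (G(v) = (2*v)*(2*v) = 4*v²)
X(z) = 21 (X(z) = 4*(-2)² - 1*(-5) = 4*4 + 5 = 16 + 5 = 21)
14*X(W) + b(U(6, 1), 2) = 14*21 + 8 = 294 + 8 = 302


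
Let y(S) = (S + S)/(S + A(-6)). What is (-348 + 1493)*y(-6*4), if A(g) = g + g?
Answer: 4580/3 ≈ 1526.7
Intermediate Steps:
A(g) = 2*g
y(S) = 2*S/(-12 + S) (y(S) = (S + S)/(S + 2*(-6)) = (2*S)/(S - 12) = (2*S)/(-12 + S) = 2*S/(-12 + S))
(-348 + 1493)*y(-6*4) = (-348 + 1493)*(2*(-6*4)/(-12 - 6*4)) = 1145*(2*(-24)/(-12 - 24)) = 1145*(2*(-24)/(-36)) = 1145*(2*(-24)*(-1/36)) = 1145*(4/3) = 4580/3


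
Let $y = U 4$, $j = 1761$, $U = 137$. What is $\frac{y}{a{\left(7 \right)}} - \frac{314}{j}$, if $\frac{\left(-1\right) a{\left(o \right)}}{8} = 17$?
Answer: $- \frac{251933}{59874} \approx -4.2077$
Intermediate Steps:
$a{\left(o \right)} = -136$ ($a{\left(o \right)} = \left(-8\right) 17 = -136$)
$y = 548$ ($y = 137 \cdot 4 = 548$)
$\frac{y}{a{\left(7 \right)}} - \frac{314}{j} = \frac{548}{-136} - \frac{314}{1761} = 548 \left(- \frac{1}{136}\right) - \frac{314}{1761} = - \frac{137}{34} - \frac{314}{1761} = - \frac{251933}{59874}$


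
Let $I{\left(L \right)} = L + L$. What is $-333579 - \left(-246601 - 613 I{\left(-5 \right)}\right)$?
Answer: $-93108$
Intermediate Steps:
$I{\left(L \right)} = 2 L$
$-333579 - \left(-246601 - 613 I{\left(-5 \right)}\right) = -333579 - \left(-246601 - 613 \cdot 2 \left(-5\right)\right) = -333579 - \left(-246601 - 613 \left(-10\right)\right) = -333579 - \left(-246601 - -6130\right) = -333579 - \left(-246601 + 6130\right) = -333579 - -240471 = -333579 + 240471 = -93108$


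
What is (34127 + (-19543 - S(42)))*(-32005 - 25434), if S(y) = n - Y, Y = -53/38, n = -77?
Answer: -31997256535/38 ≈ -8.4203e+8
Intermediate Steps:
Y = -53/38 (Y = -53*1/38 = -53/38 ≈ -1.3947)
S(y) = -2873/38 (S(y) = -77 - 1*(-53/38) = -77 + 53/38 = -2873/38)
(34127 + (-19543 - S(42)))*(-32005 - 25434) = (34127 + (-19543 - 1*(-2873/38)))*(-32005 - 25434) = (34127 + (-19543 + 2873/38))*(-57439) = (34127 - 739761/38)*(-57439) = (557065/38)*(-57439) = -31997256535/38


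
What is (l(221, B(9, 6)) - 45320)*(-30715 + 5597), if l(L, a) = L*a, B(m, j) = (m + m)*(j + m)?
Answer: -360443300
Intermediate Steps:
B(m, j) = 2*m*(j + m) (B(m, j) = (2*m)*(j + m) = 2*m*(j + m))
(l(221, B(9, 6)) - 45320)*(-30715 + 5597) = (221*(2*9*(6 + 9)) - 45320)*(-30715 + 5597) = (221*(2*9*15) - 45320)*(-25118) = (221*270 - 45320)*(-25118) = (59670 - 45320)*(-25118) = 14350*(-25118) = -360443300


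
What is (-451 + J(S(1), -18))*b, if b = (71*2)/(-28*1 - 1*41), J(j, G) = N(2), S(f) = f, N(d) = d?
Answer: 63758/69 ≈ 924.03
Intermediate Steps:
J(j, G) = 2
b = -142/69 (b = 142/(-28 - 41) = 142/(-69) = 142*(-1/69) = -142/69 ≈ -2.0580)
(-451 + J(S(1), -18))*b = (-451 + 2)*(-142/69) = -449*(-142/69) = 63758/69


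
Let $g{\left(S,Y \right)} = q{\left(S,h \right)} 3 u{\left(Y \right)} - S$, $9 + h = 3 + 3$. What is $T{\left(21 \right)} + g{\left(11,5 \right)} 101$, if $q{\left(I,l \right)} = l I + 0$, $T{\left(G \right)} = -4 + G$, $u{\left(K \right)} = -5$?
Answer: $48901$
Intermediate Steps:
$h = -3$ ($h = -9 + \left(3 + 3\right) = -9 + 6 = -3$)
$q{\left(I,l \right)} = I l$ ($q{\left(I,l \right)} = I l + 0 = I l$)
$g{\left(S,Y \right)} = 44 S$ ($g{\left(S,Y \right)} = S \left(-3\right) 3 \left(-5\right) - S = - 3 S 3 \left(-5\right) - S = - 9 S \left(-5\right) - S = 45 S - S = 44 S$)
$T{\left(21 \right)} + g{\left(11,5 \right)} 101 = \left(-4 + 21\right) + 44 \cdot 11 \cdot 101 = 17 + 484 \cdot 101 = 17 + 48884 = 48901$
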